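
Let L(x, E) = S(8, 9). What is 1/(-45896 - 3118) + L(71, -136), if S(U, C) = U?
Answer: 392111/49014 ≈ 8.0000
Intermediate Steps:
L(x, E) = 8
1/(-45896 - 3118) + L(71, -136) = 1/(-45896 - 3118) + 8 = 1/(-49014) + 8 = -1/49014 + 8 = 392111/49014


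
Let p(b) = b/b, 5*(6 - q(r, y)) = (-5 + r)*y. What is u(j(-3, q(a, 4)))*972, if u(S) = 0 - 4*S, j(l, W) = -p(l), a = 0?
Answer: 3888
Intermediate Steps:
q(r, y) = 6 - y*(-5 + r)/5 (q(r, y) = 6 - (-5 + r)*y/5 = 6 - y*(-5 + r)/5)
p(b) = 1
j(l, W) = -1 (j(l, W) = -1*1 = -1)
u(S) = -4*S
u(j(-3, q(a, 4)))*972 = -4*(-1)*972 = 4*972 = 3888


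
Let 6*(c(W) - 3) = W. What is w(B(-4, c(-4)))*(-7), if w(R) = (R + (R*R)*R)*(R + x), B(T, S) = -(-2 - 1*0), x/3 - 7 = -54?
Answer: 9730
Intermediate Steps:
x = -141 (x = 21 + 3*(-54) = 21 - 162 = -141)
c(W) = 3 + W/6
B(T, S) = 2 (B(T, S) = -(-2 + 0) = -1*(-2) = 2)
w(R) = (-141 + R)*(R + R³) (w(R) = (R + (R*R)*R)*(R - 141) = (R + R²*R)*(-141 + R) = (R + R³)*(-141 + R) = (-141 + R)*(R + R³))
w(B(-4, c(-4)))*(-7) = (2*(-141 + 2 + 2³ - 141*2²))*(-7) = (2*(-141 + 2 + 8 - 141*4))*(-7) = (2*(-141 + 2 + 8 - 564))*(-7) = (2*(-695))*(-7) = -1390*(-7) = 9730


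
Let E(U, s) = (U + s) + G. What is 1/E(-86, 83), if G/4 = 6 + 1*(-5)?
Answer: 1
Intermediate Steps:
G = 4 (G = 4*(6 + 1*(-5)) = 4*(6 - 5) = 4*1 = 4)
E(U, s) = 4 + U + s (E(U, s) = (U + s) + 4 = 4 + U + s)
1/E(-86, 83) = 1/(4 - 86 + 83) = 1/1 = 1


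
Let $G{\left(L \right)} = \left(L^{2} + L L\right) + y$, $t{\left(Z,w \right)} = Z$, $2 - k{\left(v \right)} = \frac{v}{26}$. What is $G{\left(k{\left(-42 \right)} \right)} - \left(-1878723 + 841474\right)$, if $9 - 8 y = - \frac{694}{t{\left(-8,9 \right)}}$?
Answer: $\frac{5609531409}{5408} \approx 1.0373 \cdot 10^{6}$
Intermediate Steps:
$k{\left(v \right)} = 2 - \frac{v}{26}$
$y = - \frac{311}{32}$ ($y = \frac{9}{8} - \frac{\left(-694\right) \frac{1}{-8}}{8} = \frac{9}{8} - \frac{\left(-694\right) \left(- \frac{1}{8}\right)}{8} = \frac{9}{8} - \frac{347}{32} = - \frac{311}{32} \approx -9.7188$)
$G{\left(L \right)} = - \frac{311}{32} + 2 L^{2}$ ($G{\left(L \right)} = \left(L^{2} + L L\right) - \frac{311}{32} = \left(L^{2} + L^{2}\right) - \frac{311}{32} = 2 L^{2} - \frac{311}{32} = - \frac{311}{32} + 2 L^{2}$)
$G{\left(k{\left(-42 \right)} \right)} - \left(-1878723 + 841474\right) = \left(- \frac{311}{32} + 2 \left(2 - - \frac{21}{13}\right)^{2}\right) - \left(-1878723 + 841474\right) = \left(- \frac{311}{32} + 2 \left(2 + \frac{21}{13}\right)^{2}\right) - -1037249 = \left(- \frac{311}{32} + 2 \left(\frac{47}{13}\right)^{2}\right) + 1037249 = \left(- \frac{311}{32} + 2 \cdot \frac{2209}{169}\right) + 1037249 = \left(- \frac{311}{32} + \frac{4418}{169}\right) + 1037249 = \frac{88817}{5408} + 1037249 = \frac{5609531409}{5408}$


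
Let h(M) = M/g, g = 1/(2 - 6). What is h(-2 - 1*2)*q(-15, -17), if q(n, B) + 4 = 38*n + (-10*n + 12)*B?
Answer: -53248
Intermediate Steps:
g = -¼ (g = 1/(-4) = -¼ ≈ -0.25000)
h(M) = -4*M (h(M) = M/(-¼) = M*(-4) = -4*M)
q(n, B) = -4 + 38*n + B*(12 - 10*n) (q(n, B) = -4 + (38*n + (-10*n + 12)*B) = -4 + (38*n + (12 - 10*n)*B) = -4 + (38*n + B*(12 - 10*n)) = -4 + 38*n + B*(12 - 10*n))
h(-2 - 1*2)*q(-15, -17) = (-4*(-2 - 1*2))*(-4 + 12*(-17) + 38*(-15) - 10*(-17)*(-15)) = (-4*(-2 - 2))*(-4 - 204 - 570 - 2550) = -4*(-4)*(-3328) = 16*(-3328) = -53248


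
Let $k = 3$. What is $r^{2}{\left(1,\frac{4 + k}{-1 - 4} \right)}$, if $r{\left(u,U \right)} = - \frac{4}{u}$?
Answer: $16$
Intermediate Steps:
$r^{2}{\left(1,\frac{4 + k}{-1 - 4} \right)} = \left(- \frac{4}{1}\right)^{2} = \left(\left(-4\right) 1\right)^{2} = \left(-4\right)^{2} = 16$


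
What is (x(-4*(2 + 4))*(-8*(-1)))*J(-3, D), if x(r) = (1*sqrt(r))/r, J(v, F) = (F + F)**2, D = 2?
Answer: -32*I*sqrt(6)/3 ≈ -26.128*I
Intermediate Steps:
J(v, F) = 4*F**2 (J(v, F) = (2*F)**2 = 4*F**2)
x(r) = 1/sqrt(r) (x(r) = sqrt(r)/r = 1/sqrt(r))
(x(-4*(2 + 4))*(-8*(-1)))*J(-3, D) = ((-8*(-1))/sqrt(-4*(2 + 4)))*(4*2**2) = (8/sqrt(-4*6))*(4*4) = (8/sqrt(-24))*16 = (-I*sqrt(6)/12*8)*16 = -2*I*sqrt(6)/3*16 = -32*I*sqrt(6)/3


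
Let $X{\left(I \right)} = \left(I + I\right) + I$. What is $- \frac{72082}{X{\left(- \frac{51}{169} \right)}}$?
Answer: $\frac{12181858}{153} \approx 79620.0$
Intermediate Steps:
$X{\left(I \right)} = 3 I$ ($X{\left(I \right)} = 2 I + I = 3 I$)
$- \frac{72082}{X{\left(- \frac{51}{169} \right)}} = - \frac{72082}{3 \left(- \frac{51}{169}\right)} = - \frac{72082}{- \frac{153}{169}} = \left(-72082\right) \left(- \frac{169}{153}\right) = \frac{12181858}{153}$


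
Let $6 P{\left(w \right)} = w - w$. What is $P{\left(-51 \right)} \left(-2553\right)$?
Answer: $0$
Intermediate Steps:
$P{\left(w \right)} = 0$ ($P{\left(w \right)} = \frac{w - w}{6} = \frac{1}{6} \cdot 0 = 0$)
$P{\left(-51 \right)} \left(-2553\right) = 0 \left(-2553\right) = 0$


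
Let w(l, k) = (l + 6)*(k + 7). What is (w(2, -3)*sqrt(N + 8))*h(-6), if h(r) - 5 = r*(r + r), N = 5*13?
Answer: 2464*sqrt(73) ≈ 21052.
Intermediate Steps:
N = 65
w(l, k) = (6 + l)*(7 + k)
h(r) = 5 + 2*r**2 (h(r) = 5 + r*(r + r) = 5 + r*(2*r) = 5 + 2*r**2)
(w(2, -3)*sqrt(N + 8))*h(-6) = ((42 + 6*(-3) + 7*2 - 3*2)*sqrt(65 + 8))*(5 + 2*(-6)**2) = ((42 - 18 + 14 - 6)*sqrt(73))*(5 + 2*36) = (32*sqrt(73))*(5 + 72) = (32*sqrt(73))*77 = 2464*sqrt(73)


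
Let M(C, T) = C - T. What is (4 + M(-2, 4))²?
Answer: 4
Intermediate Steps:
(4 + M(-2, 4))² = (4 + (-2 - 1*4))² = (4 + (-2 - 4))² = (4 - 6)² = (-2)² = 4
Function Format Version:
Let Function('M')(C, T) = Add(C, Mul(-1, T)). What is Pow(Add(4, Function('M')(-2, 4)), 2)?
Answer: 4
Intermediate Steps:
Pow(Add(4, Function('M')(-2, 4)), 2) = Pow(Add(4, Add(-2, Mul(-1, 4))), 2) = Pow(Add(4, Add(-2, -4)), 2) = Pow(Add(4, -6), 2) = Pow(-2, 2) = 4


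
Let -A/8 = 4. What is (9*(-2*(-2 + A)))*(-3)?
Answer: -1836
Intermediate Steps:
A = -32 (A = -8*4 = -32)
(9*(-2*(-2 + A)))*(-3) = (9*(-2*(-2 - 32)))*(-3) = (9*(-2*(-34)))*(-3) = (9*68)*(-3) = 612*(-3) = -1836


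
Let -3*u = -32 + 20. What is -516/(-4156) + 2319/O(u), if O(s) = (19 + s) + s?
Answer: 804308/9351 ≈ 86.013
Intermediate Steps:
u = 4 (u = -(-32 + 20)/3 = -⅓*(-12) = 4)
O(s) = 19 + 2*s
-516/(-4156) + 2319/O(u) = -516/(-4156) + 2319/(19 + 2*4) = -516*(-1/4156) + 2319/(19 + 8) = 129/1039 + 2319/27 = 129/1039 + 2319*(1/27) = 129/1039 + 773/9 = 804308/9351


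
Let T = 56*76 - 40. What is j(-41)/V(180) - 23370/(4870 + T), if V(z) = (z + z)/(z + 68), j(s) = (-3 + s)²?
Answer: 272126863/204435 ≈ 1331.1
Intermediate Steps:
T = 4216 (T = 4256 - 40 = 4216)
V(z) = 2*z/(68 + z) (V(z) = (2*z)/(68 + z) = 2*z/(68 + z))
j(-41)/V(180) - 23370/(4870 + T) = (-3 - 41)²/((2*180/(68 + 180))) - 23370/(4870 + 4216) = (-44)²/((2*180/248)) - 23370/9086 = 1936/((2*180*(1/248))) - 23370*1/9086 = 1936/(45/31) - 11685/4543 = 1936*(31/45) - 11685/4543 = 60016/45 - 11685/4543 = 272126863/204435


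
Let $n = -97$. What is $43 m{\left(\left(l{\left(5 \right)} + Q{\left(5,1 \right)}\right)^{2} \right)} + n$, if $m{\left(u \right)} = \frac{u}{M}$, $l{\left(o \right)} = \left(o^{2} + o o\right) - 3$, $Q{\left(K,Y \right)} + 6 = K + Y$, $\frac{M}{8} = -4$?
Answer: $- \frac{98091}{32} \approx -3065.3$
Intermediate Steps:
$M = -32$ ($M = 8 \left(-4\right) = -32$)
$Q{\left(K,Y \right)} = -6 + K + Y$ ($Q{\left(K,Y \right)} = -6 + \left(K + Y\right) = -6 + K + Y$)
$l{\left(o \right)} = -3 + 2 o^{2}$ ($l{\left(o \right)} = \left(o^{2} + o^{2}\right) - 3 = 2 o^{2} - 3 = -3 + 2 o^{2}$)
$m{\left(u \right)} = - \frac{u}{32}$ ($m{\left(u \right)} = \frac{u}{-32} = u \left(- \frac{1}{32}\right) = - \frac{u}{32}$)
$43 m{\left(\left(l{\left(5 \right)} + Q{\left(5,1 \right)}\right)^{2} \right)} + n = 43 \left(- \frac{\left(\left(-3 + 2 \cdot 5^{2}\right) + \left(-6 + 5 + 1\right)\right)^{2}}{32}\right) - 97 = 43 \left(- \frac{\left(\left(-3 + 2 \cdot 25\right) + 0\right)^{2}}{32}\right) - 97 = 43 \left(- \frac{\left(\left(-3 + 50\right) + 0\right)^{2}}{32}\right) - 97 = 43 \left(- \frac{\left(47 + 0\right)^{2}}{32}\right) - 97 = 43 \left(- \frac{47^{2}}{32}\right) - 97 = 43 \left(\left(- \frac{1}{32}\right) 2209\right) - 97 = 43 \left(- \frac{2209}{32}\right) - 97 = - \frac{94987}{32} - 97 = - \frac{98091}{32}$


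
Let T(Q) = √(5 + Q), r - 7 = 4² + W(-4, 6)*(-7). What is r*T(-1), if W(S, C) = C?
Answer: -38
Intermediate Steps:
r = -19 (r = 7 + (4² + 6*(-7)) = 7 + (16 - 42) = 7 - 26 = -19)
r*T(-1) = -19*√(5 - 1) = -19*√4 = -19*2 = -38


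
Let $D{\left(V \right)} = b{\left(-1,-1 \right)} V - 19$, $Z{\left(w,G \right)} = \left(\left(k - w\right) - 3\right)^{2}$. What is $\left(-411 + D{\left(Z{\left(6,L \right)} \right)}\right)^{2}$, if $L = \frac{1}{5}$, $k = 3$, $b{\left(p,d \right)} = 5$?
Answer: $62500$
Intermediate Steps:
$L = \frac{1}{5} \approx 0.2$
$Z{\left(w,G \right)} = w^{2}$ ($Z{\left(w,G \right)} = \left(\left(3 - w\right) - 3\right)^{2} = \left(- w\right)^{2} = w^{2}$)
$D{\left(V \right)} = -19 + 5 V$ ($D{\left(V \right)} = 5 V - 19 = -19 + 5 V$)
$\left(-411 + D{\left(Z{\left(6,L \right)} \right)}\right)^{2} = \left(-411 - \left(19 - 5 \cdot 6^{2}\right)\right)^{2} = \left(-411 + \left(-19 + 5 \cdot 36\right)\right)^{2} = \left(-411 + \left(-19 + 180\right)\right)^{2} = \left(-411 + 161\right)^{2} = \left(-250\right)^{2} = 62500$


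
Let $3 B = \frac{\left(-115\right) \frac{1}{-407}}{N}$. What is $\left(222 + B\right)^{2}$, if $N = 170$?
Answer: $\frac{84937070609161}{1723412196} \approx 49284.0$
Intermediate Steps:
$B = \frac{23}{41514}$ ($B = \frac{- \frac{115}{-407} \cdot \frac{1}{170}}{3} = \frac{\left(-115\right) \left(- \frac{1}{407}\right) \frac{1}{170}}{3} = \frac{\frac{115}{407} \cdot \frac{1}{170}}{3} = \frac{1}{3} \cdot \frac{23}{13838} = \frac{23}{41514} \approx 0.00055403$)
$\left(222 + B\right)^{2} = \left(222 + \frac{23}{41514}\right)^{2} = \left(\frac{9216131}{41514}\right)^{2} = \frac{84937070609161}{1723412196}$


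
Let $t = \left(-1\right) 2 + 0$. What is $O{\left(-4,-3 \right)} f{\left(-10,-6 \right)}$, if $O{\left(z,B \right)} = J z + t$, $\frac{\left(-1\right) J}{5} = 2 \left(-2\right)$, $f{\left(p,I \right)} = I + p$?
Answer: $1312$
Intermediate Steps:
$t = -2$ ($t = -2 + 0 = -2$)
$J = 20$ ($J = - 5 \cdot 2 \left(-2\right) = \left(-5\right) \left(-4\right) = 20$)
$O{\left(z,B \right)} = -2 + 20 z$ ($O{\left(z,B \right)} = 20 z - 2 = -2 + 20 z$)
$O{\left(-4,-3 \right)} f{\left(-10,-6 \right)} = \left(-2 + 20 \left(-4\right)\right) \left(-6 - 10\right) = \left(-2 - 80\right) \left(-16\right) = \left(-82\right) \left(-16\right) = 1312$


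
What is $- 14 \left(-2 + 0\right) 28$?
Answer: $784$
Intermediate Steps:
$- 14 \left(-2 + 0\right) 28 = \left(-14\right) \left(-2\right) 28 = 28 \cdot 28 = 784$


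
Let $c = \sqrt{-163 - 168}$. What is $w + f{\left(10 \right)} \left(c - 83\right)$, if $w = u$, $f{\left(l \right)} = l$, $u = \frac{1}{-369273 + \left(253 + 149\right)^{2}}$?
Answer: $- \frac{172365271}{207669} + 10 i \sqrt{331} \approx -830.0 + 181.93 i$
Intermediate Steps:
$u = - \frac{1}{207669}$ ($u = \frac{1}{-369273 + 402^{2}} = \frac{1}{-369273 + 161604} = \frac{1}{-207669} = - \frac{1}{207669} \approx -4.8154 \cdot 10^{-6}$)
$c = i \sqrt{331}$ ($c = \sqrt{-331} = i \sqrt{331} \approx 18.193 i$)
$w = - \frac{1}{207669} \approx -4.8154 \cdot 10^{-6}$
$w + f{\left(10 \right)} \left(c - 83\right) = - \frac{1}{207669} + 10 \left(i \sqrt{331} - 83\right) = - \frac{1}{207669} + 10 \left(-83 + i \sqrt{331}\right) = - \frac{1}{207669} - \left(830 - 10 i \sqrt{331}\right) = - \frac{172365271}{207669} + 10 i \sqrt{331}$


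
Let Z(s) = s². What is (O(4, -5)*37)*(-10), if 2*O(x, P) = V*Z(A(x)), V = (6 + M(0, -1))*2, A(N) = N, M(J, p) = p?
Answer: -29600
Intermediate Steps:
V = 10 (V = (6 - 1)*2 = 5*2 = 10)
O(x, P) = 5*x² (O(x, P) = (10*x²)/2 = 5*x²)
(O(4, -5)*37)*(-10) = ((5*4²)*37)*(-10) = ((5*16)*37)*(-10) = (80*37)*(-10) = 2960*(-10) = -29600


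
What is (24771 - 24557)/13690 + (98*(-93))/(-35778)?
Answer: 11035596/40816735 ≈ 0.27037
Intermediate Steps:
(24771 - 24557)/13690 + (98*(-93))/(-35778) = 214*(1/13690) - 9114*(-1/35778) = 107/6845 + 1519/5963 = 11035596/40816735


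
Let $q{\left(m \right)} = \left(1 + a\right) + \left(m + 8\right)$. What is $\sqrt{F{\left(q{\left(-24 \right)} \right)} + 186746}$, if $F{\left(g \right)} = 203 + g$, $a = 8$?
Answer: $\sqrt{186942} \approx 432.37$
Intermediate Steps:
$q{\left(m \right)} = 17 + m$ ($q{\left(m \right)} = \left(1 + 8\right) + \left(m + 8\right) = 9 + \left(8 + m\right) = 17 + m$)
$\sqrt{F{\left(q{\left(-24 \right)} \right)} + 186746} = \sqrt{\left(203 + \left(17 - 24\right)\right) + 186746} = \sqrt{\left(203 - 7\right) + 186746} = \sqrt{196 + 186746} = \sqrt{186942}$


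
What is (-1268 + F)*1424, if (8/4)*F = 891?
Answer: -1171240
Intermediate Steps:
F = 891/2 (F = (½)*891 = 891/2 ≈ 445.50)
(-1268 + F)*1424 = (-1268 + 891/2)*1424 = -1645/2*1424 = -1171240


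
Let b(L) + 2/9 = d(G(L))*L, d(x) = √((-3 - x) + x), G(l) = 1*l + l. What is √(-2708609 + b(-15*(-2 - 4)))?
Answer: √(-24377483 + 810*I*√3)/3 ≈ 0.047359 + 1645.8*I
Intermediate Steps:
G(l) = 2*l (G(l) = l + l = 2*l)
d(x) = I*√3 (d(x) = √(-3) = I*√3)
b(L) = -2/9 + I*L*√3 (b(L) = -2/9 + (I*√3)*L = -2/9 + I*L*√3)
√(-2708609 + b(-15*(-2 - 4))) = √(-2708609 + (-2/9 + I*(-15*(-2 - 4))*√3)) = √(-2708609 + (-2/9 + I*(-15*(-6))*√3)) = √(-2708609 + (-2/9 + I*90*√3)) = √(-2708609 + (-2/9 + 90*I*√3)) = √(-24377483/9 + 90*I*√3)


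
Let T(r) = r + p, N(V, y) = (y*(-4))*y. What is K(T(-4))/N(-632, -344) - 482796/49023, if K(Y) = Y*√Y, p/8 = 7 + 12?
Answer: -53644/5447 - 37*√37/59168 ≈ -9.8522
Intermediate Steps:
p = 152 (p = 8*(7 + 12) = 8*19 = 152)
N(V, y) = -4*y² (N(V, y) = (-4*y)*y = -4*y²)
T(r) = 152 + r (T(r) = r + 152 = 152 + r)
K(Y) = Y^(3/2)
K(T(-4))/N(-632, -344) - 482796/49023 = (152 - 4)^(3/2)/((-4*(-344)²)) - 482796/49023 = 148^(3/2)/((-4*118336)) - 482796*1/49023 = (296*√37)/(-473344) - 53644/5447 = (296*√37)*(-1/473344) - 53644/5447 = -37*√37/59168 - 53644/5447 = -53644/5447 - 37*√37/59168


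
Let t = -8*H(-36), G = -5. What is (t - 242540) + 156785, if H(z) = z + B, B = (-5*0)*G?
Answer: -85467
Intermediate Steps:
B = 0 (B = -5*0*(-5) = 0*(-5) = 0)
H(z) = z (H(z) = z + 0 = z)
t = 288 (t = -8*(-36) = 288)
(t - 242540) + 156785 = (288 - 242540) + 156785 = -242252 + 156785 = -85467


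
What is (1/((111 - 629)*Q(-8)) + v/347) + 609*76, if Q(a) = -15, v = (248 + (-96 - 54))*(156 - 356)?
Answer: 124638166307/2696190 ≈ 46228.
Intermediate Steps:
v = -19600 (v = (248 - 150)*(-200) = 98*(-200) = -19600)
(1/((111 - 629)*Q(-8)) + v/347) + 609*76 = (1/((111 - 629)*(-15)) - 19600/347) + 609*76 = (-1/15/(-518) - 19600*1/347) + 46284 = (-1/518*(-1/15) - 19600/347) + 46284 = (1/7770 - 19600/347) + 46284 = -152291653/2696190 + 46284 = 124638166307/2696190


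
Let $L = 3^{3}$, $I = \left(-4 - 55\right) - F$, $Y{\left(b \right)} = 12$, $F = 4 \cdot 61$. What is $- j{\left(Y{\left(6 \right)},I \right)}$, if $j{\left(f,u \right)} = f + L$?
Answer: $-39$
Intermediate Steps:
$F = 244$
$I = -303$ ($I = \left(-4 - 55\right) - 244 = -59 - 244 = -303$)
$L = 27$
$j{\left(f,u \right)} = 27 + f$ ($j{\left(f,u \right)} = f + 27 = 27 + f$)
$- j{\left(Y{\left(6 \right)},I \right)} = - (27 + 12) = \left(-1\right) 39 = -39$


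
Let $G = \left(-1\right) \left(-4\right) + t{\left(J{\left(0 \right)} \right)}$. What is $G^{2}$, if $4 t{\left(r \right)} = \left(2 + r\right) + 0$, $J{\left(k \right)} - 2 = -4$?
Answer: $16$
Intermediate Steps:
$J{\left(k \right)} = -2$ ($J{\left(k \right)} = 2 - 4 = -2$)
$t{\left(r \right)} = \frac{1}{2} + \frac{r}{4}$ ($t{\left(r \right)} = \frac{\left(2 + r\right) + 0}{4} = \frac{2 + r}{4} = \frac{1}{2} + \frac{r}{4}$)
$G = 4$ ($G = \left(-1\right) \left(-4\right) + \left(\frac{1}{2} + \frac{1}{4} \left(-2\right)\right) = 4 + \left(\frac{1}{2} - \frac{1}{2}\right) = 4 + 0 = 4$)
$G^{2} = 4^{2} = 16$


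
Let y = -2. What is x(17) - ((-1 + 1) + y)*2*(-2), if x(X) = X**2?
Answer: 281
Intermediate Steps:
x(17) - ((-1 + 1) + y)*2*(-2) = 17**2 - ((-1 + 1) - 2)*2*(-2) = 289 - (0 - 2)*2*(-2) = 289 - (-2*2)*(-2) = 289 - (-4)*(-2) = 289 - 1*8 = 289 - 8 = 281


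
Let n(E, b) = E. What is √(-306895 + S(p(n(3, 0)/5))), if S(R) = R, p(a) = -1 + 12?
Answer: 2*I*√76721 ≈ 553.97*I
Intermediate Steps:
p(a) = 11
√(-306895 + S(p(n(3, 0)/5))) = √(-306895 + 11) = √(-306884) = 2*I*√76721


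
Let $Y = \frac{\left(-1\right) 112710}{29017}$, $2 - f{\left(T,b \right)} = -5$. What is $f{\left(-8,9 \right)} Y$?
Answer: $- \frac{788970}{29017} \approx -27.19$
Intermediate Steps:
$f{\left(T,b \right)} = 7$ ($f{\left(T,b \right)} = 2 - -5 = 2 + 5 = 7$)
$Y = - \frac{112710}{29017}$ ($Y = \left(-112710\right) \frac{1}{29017} = - \frac{112710}{29017} \approx -3.8843$)
$f{\left(-8,9 \right)} Y = 7 \left(- \frac{112710}{29017}\right) = - \frac{788970}{29017}$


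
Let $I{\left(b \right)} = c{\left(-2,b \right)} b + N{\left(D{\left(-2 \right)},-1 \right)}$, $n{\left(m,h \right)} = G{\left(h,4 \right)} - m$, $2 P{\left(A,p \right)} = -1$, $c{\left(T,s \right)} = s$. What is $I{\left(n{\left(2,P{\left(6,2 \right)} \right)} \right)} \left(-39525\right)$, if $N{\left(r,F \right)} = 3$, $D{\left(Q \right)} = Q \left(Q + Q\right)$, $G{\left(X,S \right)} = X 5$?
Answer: $- \frac{3675825}{4} \approx -9.1896 \cdot 10^{5}$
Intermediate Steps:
$G{\left(X,S \right)} = 5 X$
$D{\left(Q \right)} = 2 Q^{2}$ ($D{\left(Q \right)} = Q 2 Q = 2 Q^{2}$)
$P{\left(A,p \right)} = - \frac{1}{2}$ ($P{\left(A,p \right)} = \frac{1}{2} \left(-1\right) = - \frac{1}{2}$)
$n{\left(m,h \right)} = - m + 5 h$ ($n{\left(m,h \right)} = 5 h - m = - m + 5 h$)
$I{\left(b \right)} = 3 + b^{2}$ ($I{\left(b \right)} = b b + 3 = b^{2} + 3 = 3 + b^{2}$)
$I{\left(n{\left(2,P{\left(6,2 \right)} \right)} \right)} \left(-39525\right) = \left(3 + \left(\left(-1\right) 2 + 5 \left(- \frac{1}{2}\right)\right)^{2}\right) \left(-39525\right) = \left(3 + \left(-2 - \frac{5}{2}\right)^{2}\right) \left(-39525\right) = \left(3 + \left(- \frac{9}{2}\right)^{2}\right) \left(-39525\right) = \left(3 + \frac{81}{4}\right) \left(-39525\right) = \frac{93}{4} \left(-39525\right) = - \frac{3675825}{4}$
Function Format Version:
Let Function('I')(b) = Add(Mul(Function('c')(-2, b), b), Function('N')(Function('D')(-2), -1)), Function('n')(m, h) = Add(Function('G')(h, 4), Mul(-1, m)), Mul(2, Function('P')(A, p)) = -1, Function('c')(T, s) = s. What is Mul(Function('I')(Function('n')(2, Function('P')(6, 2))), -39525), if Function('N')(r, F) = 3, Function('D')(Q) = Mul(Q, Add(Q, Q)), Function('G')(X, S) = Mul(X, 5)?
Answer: Rational(-3675825, 4) ≈ -9.1896e+5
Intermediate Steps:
Function('G')(X, S) = Mul(5, X)
Function('D')(Q) = Mul(2, Pow(Q, 2)) (Function('D')(Q) = Mul(Q, Mul(2, Q)) = Mul(2, Pow(Q, 2)))
Function('P')(A, p) = Rational(-1, 2) (Function('P')(A, p) = Mul(Rational(1, 2), -1) = Rational(-1, 2))
Function('n')(m, h) = Add(Mul(-1, m), Mul(5, h)) (Function('n')(m, h) = Add(Mul(5, h), Mul(-1, m)) = Add(Mul(-1, m), Mul(5, h)))
Function('I')(b) = Add(3, Pow(b, 2)) (Function('I')(b) = Add(Mul(b, b), 3) = Add(Pow(b, 2), 3) = Add(3, Pow(b, 2)))
Mul(Function('I')(Function('n')(2, Function('P')(6, 2))), -39525) = Mul(Add(3, Pow(Add(Mul(-1, 2), Mul(5, Rational(-1, 2))), 2)), -39525) = Mul(Add(3, Pow(Add(-2, Rational(-5, 2)), 2)), -39525) = Mul(Add(3, Pow(Rational(-9, 2), 2)), -39525) = Mul(Add(3, Rational(81, 4)), -39525) = Mul(Rational(93, 4), -39525) = Rational(-3675825, 4)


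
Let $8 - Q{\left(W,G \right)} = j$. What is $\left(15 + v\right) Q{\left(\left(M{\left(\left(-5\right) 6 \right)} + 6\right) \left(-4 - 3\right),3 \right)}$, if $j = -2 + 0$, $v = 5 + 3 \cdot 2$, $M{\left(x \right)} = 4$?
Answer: $260$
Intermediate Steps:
$v = 11$ ($v = 5 + 6 = 11$)
$j = -2$
$Q{\left(W,G \right)} = 10$ ($Q{\left(W,G \right)} = 8 - -2 = 8 + 2 = 10$)
$\left(15 + v\right) Q{\left(\left(M{\left(\left(-5\right) 6 \right)} + 6\right) \left(-4 - 3\right),3 \right)} = \left(15 + 11\right) 10 = 26 \cdot 10 = 260$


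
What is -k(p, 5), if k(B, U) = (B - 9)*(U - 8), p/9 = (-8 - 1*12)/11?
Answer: -837/11 ≈ -76.091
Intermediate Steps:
p = -180/11 (p = 9*((-8 - 1*12)/11) = 9*((-8 - 12)*(1/11)) = 9*(-20*1/11) = 9*(-20/11) = -180/11 ≈ -16.364)
k(B, U) = (-9 + B)*(-8 + U)
-k(p, 5) = -(72 - 9*5 - 8*(-180/11) - 180/11*5) = -(72 - 45 + 1440/11 - 900/11) = -1*837/11 = -837/11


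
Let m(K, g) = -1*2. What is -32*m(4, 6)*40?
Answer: 2560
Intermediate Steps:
m(K, g) = -2
-32*m(4, 6)*40 = -32*(-2)*40 = 64*40 = 2560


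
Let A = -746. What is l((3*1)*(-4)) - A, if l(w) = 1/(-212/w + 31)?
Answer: 108919/146 ≈ 746.02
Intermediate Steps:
l(w) = 1/(31 - 212/w)
l((3*1)*(-4)) - A = ((3*1)*(-4))/(-212 + 31*((3*1)*(-4))) - 1*(-746) = (3*(-4))/(-212 + 31*(3*(-4))) + 746 = -12/(-212 + 31*(-12)) + 746 = -12/(-212 - 372) + 746 = -12/(-584) + 746 = -12*(-1/584) + 746 = 3/146 + 746 = 108919/146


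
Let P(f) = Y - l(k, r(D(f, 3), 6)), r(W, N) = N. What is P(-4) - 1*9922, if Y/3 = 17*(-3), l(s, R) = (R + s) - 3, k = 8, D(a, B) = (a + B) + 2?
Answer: -10086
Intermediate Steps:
D(a, B) = 2 + B + a (D(a, B) = (B + a) + 2 = 2 + B + a)
l(s, R) = -3 + R + s
Y = -153 (Y = 3*(17*(-3)) = 3*(-51) = -153)
P(f) = -164 (P(f) = -153 - (-3 + 6 + 8) = -153 - 1*11 = -153 - 11 = -164)
P(-4) - 1*9922 = -164 - 1*9922 = -164 - 9922 = -10086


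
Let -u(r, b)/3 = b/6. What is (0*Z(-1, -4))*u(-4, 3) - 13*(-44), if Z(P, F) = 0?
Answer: 572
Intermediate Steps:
u(r, b) = -b/2 (u(r, b) = -3*b/6 = -b/2)
(0*Z(-1, -4))*u(-4, 3) - 13*(-44) = (0*0)*(-½*3) - 13*(-44) = 0*(-3/2) + 572 = 0 + 572 = 572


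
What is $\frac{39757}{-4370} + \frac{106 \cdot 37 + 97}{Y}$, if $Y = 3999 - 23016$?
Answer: $- \frac{773621899}{83104290} \approx -9.3091$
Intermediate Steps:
$Y = -19017$ ($Y = 3999 - 23016 = -19017$)
$\frac{39757}{-4370} + \frac{106 \cdot 37 + 97}{Y} = \frac{39757}{-4370} + \frac{106 \cdot 37 + 97}{-19017} = 39757 \left(- \frac{1}{4370}\right) + \left(3922 + 97\right) \left(- \frac{1}{19017}\right) = - \frac{39757}{4370} + 4019 \left(- \frac{1}{19017}\right) = - \frac{39757}{4370} - \frac{4019}{19017} = - \frac{773621899}{83104290}$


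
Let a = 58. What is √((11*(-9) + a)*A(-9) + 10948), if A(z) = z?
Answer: √11317 ≈ 106.38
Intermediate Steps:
√((11*(-9) + a)*A(-9) + 10948) = √((11*(-9) + 58)*(-9) + 10948) = √((-99 + 58)*(-9) + 10948) = √(-41*(-9) + 10948) = √(369 + 10948) = √11317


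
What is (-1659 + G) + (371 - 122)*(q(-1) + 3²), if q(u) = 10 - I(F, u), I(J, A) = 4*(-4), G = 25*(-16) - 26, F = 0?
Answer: 6630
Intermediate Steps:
G = -426 (G = -400 - 26 = -426)
I(J, A) = -16
q(u) = 26 (q(u) = 10 - 1*(-16) = 10 + 16 = 26)
(-1659 + G) + (371 - 122)*(q(-1) + 3²) = (-1659 - 426) + (371 - 122)*(26 + 3²) = -2085 + 249*(26 + 9) = -2085 + 249*35 = -2085 + 8715 = 6630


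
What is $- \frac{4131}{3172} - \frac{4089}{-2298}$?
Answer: $\frac{579545}{1214876} \approx 0.47704$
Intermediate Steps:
$- \frac{4131}{3172} - \frac{4089}{-2298} = \left(-4131\right) \frac{1}{3172} - - \frac{1363}{766} = - \frac{4131}{3172} + \frac{1363}{766} = \frac{579545}{1214876}$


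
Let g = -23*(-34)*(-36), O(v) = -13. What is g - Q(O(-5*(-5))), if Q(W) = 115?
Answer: -28267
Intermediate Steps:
g = -28152 (g = 782*(-36) = -28152)
g - Q(O(-5*(-5))) = -28152 - 1*115 = -28152 - 115 = -28267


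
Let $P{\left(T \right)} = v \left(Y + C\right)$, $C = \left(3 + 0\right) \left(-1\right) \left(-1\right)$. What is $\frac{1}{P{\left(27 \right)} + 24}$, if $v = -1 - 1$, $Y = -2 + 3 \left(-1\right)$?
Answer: $\frac{1}{28} \approx 0.035714$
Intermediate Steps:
$Y = -5$ ($Y = -2 - 3 = -5$)
$v = -2$
$C = 3$ ($C = 3 \left(-1\right) \left(-1\right) = \left(-3\right) \left(-1\right) = 3$)
$P{\left(T \right)} = 4$ ($P{\left(T \right)} = - 2 \left(-5 + 3\right) = \left(-2\right) \left(-2\right) = 4$)
$\frac{1}{P{\left(27 \right)} + 24} = \frac{1}{4 + 24} = \frac{1}{28}$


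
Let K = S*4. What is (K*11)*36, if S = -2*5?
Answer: -15840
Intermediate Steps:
S = -10
K = -40 (K = -10*4 = -40)
(K*11)*36 = -40*11*36 = -440*36 = -15840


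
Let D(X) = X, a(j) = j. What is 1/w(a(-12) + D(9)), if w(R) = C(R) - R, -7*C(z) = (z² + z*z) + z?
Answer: 7/6 ≈ 1.1667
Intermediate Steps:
C(z) = -2*z²/7 - z/7 (C(z) = -((z² + z*z) + z)/7 = -((z² + z²) + z)/7 = -(2*z² + z)/7 = -(z + 2*z²)/7 = -2*z²/7 - z/7)
w(R) = -R - R*(1 + 2*R)/7 (w(R) = -R*(1 + 2*R)/7 - R = -R - R*(1 + 2*R)/7)
1/w(a(-12) + D(9)) = 1/(2*(-12 + 9)*(-4 - (-12 + 9))/7) = 1/((2/7)*(-3)*(-4 - 1*(-3))) = 1/((2/7)*(-3)*(-4 + 3)) = 1/((2/7)*(-3)*(-1)) = 1/(6/7) = 7/6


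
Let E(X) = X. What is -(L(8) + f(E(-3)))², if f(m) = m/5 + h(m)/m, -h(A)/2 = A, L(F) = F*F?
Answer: -94249/25 ≈ -3770.0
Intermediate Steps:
L(F) = F²
h(A) = -2*A
f(m) = -2 + m/5 (f(m) = m/5 + (-2*m)/m = m*(⅕) - 2 = m/5 - 2 = -2 + m/5)
-(L(8) + f(E(-3)))² = -(8² + (-2 + (⅕)*(-3)))² = -(64 + (-2 - ⅗))² = -(64 - 13/5)² = -(307/5)² = -1*94249/25 = -94249/25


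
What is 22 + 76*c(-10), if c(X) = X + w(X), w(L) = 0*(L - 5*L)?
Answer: -738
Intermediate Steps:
w(L) = 0 (w(L) = 0*(-4*L) = 0)
c(X) = X (c(X) = X + 0 = X)
22 + 76*c(-10) = 22 + 76*(-10) = 22 - 760 = -738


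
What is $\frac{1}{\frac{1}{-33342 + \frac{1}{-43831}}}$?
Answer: $- \frac{1461413203}{43831} \approx -33342.0$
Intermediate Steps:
$\frac{1}{\frac{1}{-33342 + \frac{1}{-43831}}} = \frac{1}{\frac{1}{-33342 - \frac{1}{43831}}} = \frac{1}{\frac{1}{- \frac{1461413203}{43831}}} = \frac{1}{- \frac{43831}{1461413203}} = - \frac{1461413203}{43831}$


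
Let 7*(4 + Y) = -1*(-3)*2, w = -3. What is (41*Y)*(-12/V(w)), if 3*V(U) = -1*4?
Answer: -8118/7 ≈ -1159.7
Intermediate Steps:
Y = -22/7 (Y = -4 + (-1*(-3)*2)/7 = -4 + (3*2)/7 = -4 + (⅐)*6 = -4 + 6/7 = -22/7 ≈ -3.1429)
V(U) = -4/3 (V(U) = (-1*4)/3 = (⅓)*(-4) = -4/3)
(41*Y)*(-12/V(w)) = (41*(-22/7))*(-12/(-4/3)) = -(-10824)*(-3)/(7*4) = -902/7*9 = -8118/7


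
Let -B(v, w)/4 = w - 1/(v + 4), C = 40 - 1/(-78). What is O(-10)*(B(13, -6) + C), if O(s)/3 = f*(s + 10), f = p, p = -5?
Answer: 0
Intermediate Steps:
f = -5
C = 3121/78 (C = 40 - 1*(-1/78) = 40 + 1/78 = 3121/78 ≈ 40.013)
O(s) = -150 - 15*s (O(s) = 3*(-5*(s + 10)) = 3*(-5*(10 + s)) = 3*(-50 - 5*s) = -150 - 15*s)
B(v, w) = -4*w + 4/(4 + v) (B(v, w) = -4*(w - 1/(v + 4)) = -4*(w - 1/(4 + v)) = -4*w + 4/(4 + v))
O(-10)*(B(13, -6) + C) = (-150 - 15*(-10))*(4*(1 - 4*(-6) - 1*13*(-6))/(4 + 13) + 3121/78) = (-150 + 150)*(4*(1 + 24 + 78)/17 + 3121/78) = 0*(4*(1/17)*103 + 3121/78) = 0*(412/17 + 3121/78) = 0*(85193/1326) = 0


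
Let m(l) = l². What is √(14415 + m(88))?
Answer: √22159 ≈ 148.86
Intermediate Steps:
√(14415 + m(88)) = √(14415 + 88²) = √(14415 + 7744) = √22159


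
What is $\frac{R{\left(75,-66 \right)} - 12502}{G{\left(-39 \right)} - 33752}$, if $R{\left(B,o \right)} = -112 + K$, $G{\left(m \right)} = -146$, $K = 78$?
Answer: $\frac{6268}{16949} \approx 0.36982$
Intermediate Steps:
$R{\left(B,o \right)} = -34$ ($R{\left(B,o \right)} = -112 + 78 = -34$)
$\frac{R{\left(75,-66 \right)} - 12502}{G{\left(-39 \right)} - 33752} = \frac{-34 - 12502}{-146 - 33752} = - \frac{12536}{-33898} = \left(-12536\right) \left(- \frac{1}{33898}\right) = \frac{6268}{16949}$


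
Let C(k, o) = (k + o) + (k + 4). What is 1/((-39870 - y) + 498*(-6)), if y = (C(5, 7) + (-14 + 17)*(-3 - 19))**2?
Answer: -1/44883 ≈ -2.2280e-5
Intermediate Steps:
C(k, o) = 4 + o + 2*k (C(k, o) = (k + o) + (4 + k) = 4 + o + 2*k)
y = 2025 (y = ((4 + 7 + 2*5) + (-14 + 17)*(-3 - 19))**2 = ((4 + 7 + 10) + 3*(-22))**2 = (21 - 66)**2 = (-45)**2 = 2025)
1/((-39870 - y) + 498*(-6)) = 1/((-39870 - 1*2025) + 498*(-6)) = 1/((-39870 - 2025) - 2988) = 1/(-41895 - 2988) = 1/(-44883) = -1/44883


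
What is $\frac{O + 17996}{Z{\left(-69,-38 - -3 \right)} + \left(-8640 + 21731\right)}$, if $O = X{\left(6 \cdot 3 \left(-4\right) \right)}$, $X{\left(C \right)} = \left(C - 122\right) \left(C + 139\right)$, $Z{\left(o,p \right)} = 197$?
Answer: $\frac{2499}{6644} \approx 0.37613$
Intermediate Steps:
$X{\left(C \right)} = \left(-122 + C\right) \left(139 + C\right)$
$O = -12998$ ($O = -16958 + \left(6 \cdot 3 \left(-4\right)\right)^{2} + 17 \cdot 6 \cdot 3 \left(-4\right) = -16958 + \left(18 \left(-4\right)\right)^{2} + 17 \cdot 18 \left(-4\right) = -16958 + \left(-72\right)^{2} + 17 \left(-72\right) = -16958 + 5184 - 1224 = -12998$)
$\frac{O + 17996}{Z{\left(-69,-38 - -3 \right)} + \left(-8640 + 21731\right)} = \frac{-12998 + 17996}{197 + \left(-8640 + 21731\right)} = \frac{4998}{197 + 13091} = \frac{4998}{13288} = 4998 \cdot \frac{1}{13288} = \frac{2499}{6644}$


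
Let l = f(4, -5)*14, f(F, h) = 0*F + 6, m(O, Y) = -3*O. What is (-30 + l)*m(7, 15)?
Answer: -1134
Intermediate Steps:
f(F, h) = 6 (f(F, h) = 0 + 6 = 6)
l = 84 (l = 6*14 = 84)
(-30 + l)*m(7, 15) = (-30 + 84)*(-3*7) = 54*(-21) = -1134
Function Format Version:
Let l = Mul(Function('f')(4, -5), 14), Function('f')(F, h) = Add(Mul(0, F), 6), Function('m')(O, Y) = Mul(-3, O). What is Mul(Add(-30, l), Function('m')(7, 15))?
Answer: -1134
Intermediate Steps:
Function('f')(F, h) = 6 (Function('f')(F, h) = Add(0, 6) = 6)
l = 84 (l = Mul(6, 14) = 84)
Mul(Add(-30, l), Function('m')(7, 15)) = Mul(Add(-30, 84), Mul(-3, 7)) = Mul(54, -21) = -1134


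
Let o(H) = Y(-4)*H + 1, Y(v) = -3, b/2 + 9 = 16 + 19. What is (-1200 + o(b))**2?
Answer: 1836025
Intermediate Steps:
b = 52 (b = -18 + 2*(16 + 19) = -18 + 2*35 = -18 + 70 = 52)
o(H) = 1 - 3*H (o(H) = -3*H + 1 = 1 - 3*H)
(-1200 + o(b))**2 = (-1200 + (1 - 3*52))**2 = (-1200 + (1 - 156))**2 = (-1200 - 155)**2 = (-1355)**2 = 1836025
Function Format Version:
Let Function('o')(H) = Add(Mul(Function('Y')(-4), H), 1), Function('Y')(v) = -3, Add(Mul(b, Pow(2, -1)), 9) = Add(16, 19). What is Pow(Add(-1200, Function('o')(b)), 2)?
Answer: 1836025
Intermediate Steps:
b = 52 (b = Add(-18, Mul(2, Add(16, 19))) = Add(-18, Mul(2, 35)) = Add(-18, 70) = 52)
Function('o')(H) = Add(1, Mul(-3, H)) (Function('o')(H) = Add(Mul(-3, H), 1) = Add(1, Mul(-3, H)))
Pow(Add(-1200, Function('o')(b)), 2) = Pow(Add(-1200, Add(1, Mul(-3, 52))), 2) = Pow(Add(-1200, Add(1, -156)), 2) = Pow(Add(-1200, -155), 2) = Pow(-1355, 2) = 1836025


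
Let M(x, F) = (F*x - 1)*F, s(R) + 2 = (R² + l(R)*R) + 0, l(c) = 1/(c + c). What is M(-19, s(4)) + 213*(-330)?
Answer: -297197/4 ≈ -74299.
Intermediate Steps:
l(c) = 1/(2*c)
s(R) = -3/2 + R² (s(R) = -2 + ((R² + (1/(2*R))*R) + 0) = -2 + ((R² + ½) + 0) = -2 + ((½ + R²) + 0) = -2 + (½ + R²) = -3/2 + R²)
M(x, F) = F*(-1 + F*x) (M(x, F) = (-1 + F*x)*F = F*(-1 + F*x))
M(-19, s(4)) + 213*(-330) = (-3/2 + 4²)*(-1 + (-3/2 + 4²)*(-19)) + 213*(-330) = (-3/2 + 16)*(-1 + (-3/2 + 16)*(-19)) - 70290 = 29*(-1 + (29/2)*(-19))/2 - 70290 = 29*(-1 - 551/2)/2 - 70290 = (29/2)*(-553/2) - 70290 = -16037/4 - 70290 = -297197/4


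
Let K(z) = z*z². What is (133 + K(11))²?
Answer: 2143296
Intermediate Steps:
K(z) = z³
(133 + K(11))² = (133 + 11³)² = (133 + 1331)² = 1464² = 2143296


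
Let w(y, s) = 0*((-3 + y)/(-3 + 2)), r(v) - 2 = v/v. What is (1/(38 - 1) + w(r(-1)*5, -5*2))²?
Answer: 1/1369 ≈ 0.00073046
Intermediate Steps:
r(v) = 3 (r(v) = 2 + v/v = 2 + 1 = 3)
w(y, s) = 0 (w(y, s) = 0*((-3 + y)/(-1)) = 0*((-3 + y)*(-1)) = 0*(3 - y) = 0)
(1/(38 - 1) + w(r(-1)*5, -5*2))² = (1/(38 - 1) + 0)² = (1/37 + 0)² = (1/37)² = 1/1369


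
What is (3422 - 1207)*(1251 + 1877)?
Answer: 6928520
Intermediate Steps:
(3422 - 1207)*(1251 + 1877) = 2215*3128 = 6928520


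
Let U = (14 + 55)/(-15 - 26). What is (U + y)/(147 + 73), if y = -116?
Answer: -965/1804 ≈ -0.53492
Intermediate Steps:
U = -69/41 (U = 69/(-41) = 69*(-1/41) = -69/41 ≈ -1.6829)
(U + y)/(147 + 73) = (-69/41 - 116)/(147 + 73) = -4825/41/220 = (1/220)*(-4825/41) = -965/1804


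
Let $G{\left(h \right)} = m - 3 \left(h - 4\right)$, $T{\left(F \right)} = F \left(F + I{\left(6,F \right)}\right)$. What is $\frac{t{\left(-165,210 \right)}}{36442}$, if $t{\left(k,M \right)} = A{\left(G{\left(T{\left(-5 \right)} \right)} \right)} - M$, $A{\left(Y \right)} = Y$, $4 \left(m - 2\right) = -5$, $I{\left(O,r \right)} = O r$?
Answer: $- \frac{2889}{145768} \approx -0.019819$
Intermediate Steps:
$T{\left(F \right)} = 7 F^{2}$ ($T{\left(F \right)} = F \left(F + 6 F\right) = F 7 F = 7 F^{2}$)
$m = \frac{3}{4}$ ($m = 2 + \frac{1}{4} \left(-5\right) = 2 - \frac{5}{4} = \frac{3}{4} \approx 0.75$)
$G{\left(h \right)} = \frac{51}{4} - 3 h$ ($G{\left(h \right)} = \frac{3}{4} - 3 \left(h - 4\right) = \frac{3}{4} - 3 \left(-4 + h\right) = \frac{3}{4} - \left(-12 + 3 h\right) = \frac{51}{4} - 3 h$)
$t{\left(k,M \right)} = - \frac{2049}{4} - M$ ($t{\left(k,M \right)} = \left(\frac{51}{4} - 3 \cdot 7 \left(-5\right)^{2}\right) - M = \left(\frac{51}{4} - 3 \cdot 7 \cdot 25\right) - M = \left(\frac{51}{4} - 525\right) - M = - \frac{2049}{4} - M$)
$\frac{t{\left(-165,210 \right)}}{36442} = \frac{- \frac{2049}{4} - 210}{36442} = \left(- \frac{2049}{4} - 210\right) \frac{1}{36442} = \left(- \frac{2889}{4}\right) \frac{1}{36442} = - \frac{2889}{145768}$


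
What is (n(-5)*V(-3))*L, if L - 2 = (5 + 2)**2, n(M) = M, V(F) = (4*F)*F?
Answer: -9180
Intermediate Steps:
V(F) = 4*F**2
L = 51 (L = 2 + (5 + 2)**2 = 2 + 7**2 = 2 + 49 = 51)
(n(-5)*V(-3))*L = -20*(-3)**2*51 = -20*9*51 = -5*36*51 = -180*51 = -9180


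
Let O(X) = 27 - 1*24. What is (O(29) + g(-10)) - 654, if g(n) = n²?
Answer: -551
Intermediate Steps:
O(X) = 3 (O(X) = 27 - 24 = 3)
(O(29) + g(-10)) - 654 = (3 + (-10)²) - 654 = (3 + 100) - 654 = 103 - 654 = -551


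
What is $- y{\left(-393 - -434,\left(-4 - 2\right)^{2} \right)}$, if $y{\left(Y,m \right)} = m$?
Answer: $-36$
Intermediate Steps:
$- y{\left(-393 - -434,\left(-4 - 2\right)^{2} \right)} = - \left(-4 - 2\right)^{2} = - \left(-6\right)^{2} = \left(-1\right) 36 = -36$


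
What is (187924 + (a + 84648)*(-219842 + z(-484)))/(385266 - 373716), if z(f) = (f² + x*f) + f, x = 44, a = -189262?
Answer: 55055332/825 ≈ 66734.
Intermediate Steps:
z(f) = f² + 45*f (z(f) = (f² + 44*f) + f = f² + 45*f)
(187924 + (a + 84648)*(-219842 + z(-484)))/(385266 - 373716) = (187924 + (-189262 + 84648)*(-219842 - 484*(45 - 484)))/(385266 - 373716) = (187924 - 104614*(-219842 - 484*(-439)))/11550 = (187924 - 104614*(-219842 + 212476))*(1/11550) = (187924 - 104614*(-7366))*(1/11550) = (187924 + 770586724)*(1/11550) = 770774648*(1/11550) = 55055332/825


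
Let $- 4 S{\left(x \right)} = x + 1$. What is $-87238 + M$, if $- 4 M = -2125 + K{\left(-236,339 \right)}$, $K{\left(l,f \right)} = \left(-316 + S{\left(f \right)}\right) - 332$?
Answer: $- \frac{173047}{2} \approx -86524.0$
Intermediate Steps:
$S{\left(x \right)} = - \frac{1}{4} - \frac{x}{4}$ ($S{\left(x \right)} = - \frac{x + 1}{4} = - \frac{1 + x}{4} = - \frac{1}{4} - \frac{x}{4}$)
$K{\left(l,f \right)} = - \frac{2593}{4} - \frac{f}{4}$ ($K{\left(l,f \right)} = \left(-316 - \left(\frac{1}{4} + \frac{f}{4}\right)\right) - 332 = \left(- \frac{1265}{4} - \frac{f}{4}\right) - 332 = - \frac{2593}{4} - \frac{f}{4}$)
$M = \frac{1429}{2}$ ($M = - \frac{-2125 - 733}{4} = \left(- \frac{1}{4}\right) \left(-2858\right) = \frac{1429}{2} \approx 714.5$)
$-87238 + M = -87238 + \frac{1429}{2} = - \frac{173047}{2}$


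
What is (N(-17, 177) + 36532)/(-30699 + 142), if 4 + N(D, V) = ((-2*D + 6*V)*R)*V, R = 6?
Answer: -1200480/30557 ≈ -39.287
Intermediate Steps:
N(D, V) = -4 + V*(-12*D + 36*V) (N(D, V) = -4 + ((-2*D + 6*V)*6)*V = -4 + (-12*D + 36*V)*V = -4 + V*(-12*D + 36*V))
(N(-17, 177) + 36532)/(-30699 + 142) = ((-4 + 36*177**2 - 12*(-17)*177) + 36532)/(-30699 + 142) = ((-4 + 36*31329 + 36108) + 36532)/(-30557) = ((-4 + 1127844 + 36108) + 36532)*(-1/30557) = (1163948 + 36532)*(-1/30557) = 1200480*(-1/30557) = -1200480/30557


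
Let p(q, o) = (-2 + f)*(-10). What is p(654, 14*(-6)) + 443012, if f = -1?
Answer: 443042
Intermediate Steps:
p(q, o) = 30 (p(q, o) = (-2 - 1)*(-10) = -3*(-10) = 30)
p(654, 14*(-6)) + 443012 = 30 + 443012 = 443042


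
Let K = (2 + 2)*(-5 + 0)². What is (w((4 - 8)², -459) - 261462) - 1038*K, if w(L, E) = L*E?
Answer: -372606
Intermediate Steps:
K = 100 (K = 4*(-5)² = 4*25 = 100)
w(L, E) = E*L
(w((4 - 8)², -459) - 261462) - 1038*K = (-459*(4 - 8)² - 261462) - 1038*100 = (-459*(-4)² - 261462) - 103800 = (-459*16 - 261462) - 103800 = (-7344 - 261462) - 103800 = -268806 - 103800 = -372606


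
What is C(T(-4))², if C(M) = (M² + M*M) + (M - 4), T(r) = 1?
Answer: 1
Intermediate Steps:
C(M) = -4 + M + 2*M² (C(M) = (M² + M²) + (-4 + M) = 2*M² + (-4 + M) = -4 + M + 2*M²)
C(T(-4))² = (-4 + 1 + 2*1²)² = (-4 + 1 + 2*1)² = (-4 + 1 + 2)² = (-1)² = 1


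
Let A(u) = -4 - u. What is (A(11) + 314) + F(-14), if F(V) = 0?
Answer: 299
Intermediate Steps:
(A(11) + 314) + F(-14) = ((-4 - 1*11) + 314) + 0 = ((-4 - 11) + 314) + 0 = (-15 + 314) + 0 = 299 + 0 = 299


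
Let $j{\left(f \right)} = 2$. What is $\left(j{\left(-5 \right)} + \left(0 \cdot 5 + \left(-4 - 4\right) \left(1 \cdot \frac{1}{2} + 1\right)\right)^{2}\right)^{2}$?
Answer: $21316$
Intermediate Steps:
$\left(j{\left(-5 \right)} + \left(0 \cdot 5 + \left(-4 - 4\right) \left(1 \cdot \frac{1}{2} + 1\right)\right)^{2}\right)^{2} = \left(2 + \left(0 \cdot 5 + \left(-4 - 4\right) \left(1 \cdot \frac{1}{2} + 1\right)\right)^{2}\right)^{2} = \left(2 + \left(0 - 8 \left(1 \cdot \frac{1}{2} + 1\right)\right)^{2}\right)^{2} = \left(2 + \left(0 - 8 \left(\frac{1}{2} + 1\right)\right)^{2}\right)^{2} = \left(2 + \left(0 - 12\right)^{2}\right)^{2} = \left(2 + \left(-12\right)^{2}\right)^{2} = \left(2 + 144\right)^{2} = 146^{2} = 21316$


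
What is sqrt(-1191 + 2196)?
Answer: sqrt(1005) ≈ 31.702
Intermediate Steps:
sqrt(-1191 + 2196) = sqrt(1005)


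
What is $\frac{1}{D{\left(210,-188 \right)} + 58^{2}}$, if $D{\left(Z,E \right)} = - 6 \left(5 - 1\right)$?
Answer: $\frac{1}{3340} \approx 0.0002994$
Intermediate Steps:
$D{\left(Z,E \right)} = -24$ ($D{\left(Z,E \right)} = \left(-6\right) 4 = -24$)
$\frac{1}{D{\left(210,-188 \right)} + 58^{2}} = \frac{1}{-24 + 58^{2}} = \frac{1}{-24 + 3364} = \frac{1}{3340}$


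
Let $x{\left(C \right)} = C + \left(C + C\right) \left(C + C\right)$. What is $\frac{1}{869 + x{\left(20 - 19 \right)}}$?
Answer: $\frac{1}{874} \approx 0.0011442$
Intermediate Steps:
$x{\left(C \right)} = C + 4 C^{2}$ ($x{\left(C \right)} = C + 2 C 2 C = C + 4 C^{2}$)
$\frac{1}{869 + x{\left(20 - 19 \right)}} = \frac{1}{869 + \left(20 - 19\right) \left(1 + 4 \left(20 - 19\right)\right)} = \frac{1}{869 + 1 \left(1 + 4 \cdot 1\right)} = \frac{1}{869 + 1 \left(1 + 4\right)} = \frac{1}{869 + 1 \cdot 5} = \frac{1}{869 + 5} = \frac{1}{874}$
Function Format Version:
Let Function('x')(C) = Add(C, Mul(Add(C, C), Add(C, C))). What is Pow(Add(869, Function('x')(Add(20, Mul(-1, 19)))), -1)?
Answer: Rational(1, 874) ≈ 0.0011442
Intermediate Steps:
Function('x')(C) = Add(C, Mul(4, Pow(C, 2))) (Function('x')(C) = Add(C, Mul(Mul(2, C), Mul(2, C))) = Add(C, Mul(4, Pow(C, 2))))
Pow(Add(869, Function('x')(Add(20, Mul(-1, 19)))), -1) = Pow(Add(869, Mul(Add(20, Mul(-1, 19)), Add(1, Mul(4, Add(20, Mul(-1, 19)))))), -1) = Pow(Add(869, Mul(Add(20, -19), Add(1, Mul(4, Add(20, -19))))), -1) = Pow(Add(869, Mul(1, Add(1, Mul(4, 1)))), -1) = Pow(Add(869, Mul(1, Add(1, 4))), -1) = Pow(Add(869, Mul(1, 5)), -1) = Pow(Add(869, 5), -1) = Pow(874, -1) = Rational(1, 874)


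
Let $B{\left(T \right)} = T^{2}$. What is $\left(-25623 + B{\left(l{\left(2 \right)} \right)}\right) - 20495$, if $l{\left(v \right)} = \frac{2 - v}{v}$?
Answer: $-46118$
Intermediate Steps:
$l{\left(v \right)} = \frac{2 - v}{v}$
$\left(-25623 + B{\left(l{\left(2 \right)} \right)}\right) - 20495 = \left(-25623 + \left(\frac{2 - 2}{2}\right)^{2}\right) - 20495 = \left(-25623 + \left(\frac{1}{2} \cdot 0\right)^{2}\right) - 20495 = \left(-25623 + 0^{2}\right) - 20495 = \left(-25623 + 0\right) - 20495 = -25623 - 20495 = -46118$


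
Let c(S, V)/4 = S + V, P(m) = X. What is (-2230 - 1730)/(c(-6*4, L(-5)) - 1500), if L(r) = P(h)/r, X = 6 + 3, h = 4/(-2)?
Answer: 825/334 ≈ 2.4701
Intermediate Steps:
h = -2 (h = 4*(-½) = -2)
X = 9
P(m) = 9
L(r) = 9/r
c(S, V) = 4*S + 4*V (c(S, V) = 4*(S + V) = 4*S + 4*V)
(-2230 - 1730)/(c(-6*4, L(-5)) - 1500) = (-2230 - 1730)/((4*(-6*4) + 4*(9/(-5))) - 1500) = -3960/((4*(-24) + 4*(9*(-⅕))) - 1500) = -3960/((-96 + 4*(-9/5)) - 1500) = -3960/((-96 - 36/5) - 1500) = -3960/(-516/5 - 1500) = -3960/(-8016/5) = -3960*(-5/8016) = 825/334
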